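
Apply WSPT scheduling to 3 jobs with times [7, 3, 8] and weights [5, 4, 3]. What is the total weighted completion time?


Compute p/w ratios and sort ascending (WSPT): [(3, 4), (7, 5), (8, 3)]
Compute weighted completion times:
  Job (p=3,w=4): C=3, w*C=4*3=12
  Job (p=7,w=5): C=10, w*C=5*10=50
  Job (p=8,w=3): C=18, w*C=3*18=54
Total weighted completion time = 116

116


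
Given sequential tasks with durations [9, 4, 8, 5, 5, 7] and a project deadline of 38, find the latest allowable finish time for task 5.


LF(activity 5) = deadline - sum of successor durations
Successors: activities 6 through 6 with durations [7]
Sum of successor durations = 7
LF = 38 - 7 = 31

31


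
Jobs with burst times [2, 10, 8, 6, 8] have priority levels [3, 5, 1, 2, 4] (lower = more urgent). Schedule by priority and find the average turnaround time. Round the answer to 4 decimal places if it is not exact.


Sort by priority (ascending = highest first):
Order: [(1, 8), (2, 6), (3, 2), (4, 8), (5, 10)]
Completion times:
  Priority 1, burst=8, C=8
  Priority 2, burst=6, C=14
  Priority 3, burst=2, C=16
  Priority 4, burst=8, C=24
  Priority 5, burst=10, C=34
Average turnaround = 96/5 = 19.2

19.2


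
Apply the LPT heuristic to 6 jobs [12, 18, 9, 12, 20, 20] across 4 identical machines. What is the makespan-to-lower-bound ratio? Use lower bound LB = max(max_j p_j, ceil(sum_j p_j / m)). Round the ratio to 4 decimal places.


LPT order: [20, 20, 18, 12, 12, 9]
Machine loads after assignment: [20, 20, 27, 24]
LPT makespan = 27
Lower bound = max(max_job, ceil(total/4)) = max(20, 23) = 23
Ratio = 27 / 23 = 1.1739

1.1739


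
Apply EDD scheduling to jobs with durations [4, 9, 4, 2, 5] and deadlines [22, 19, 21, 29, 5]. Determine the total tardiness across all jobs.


Sort by due date (EDD order): [(5, 5), (9, 19), (4, 21), (4, 22), (2, 29)]
Compute completion times and tardiness:
  Job 1: p=5, d=5, C=5, tardiness=max(0,5-5)=0
  Job 2: p=9, d=19, C=14, tardiness=max(0,14-19)=0
  Job 3: p=4, d=21, C=18, tardiness=max(0,18-21)=0
  Job 4: p=4, d=22, C=22, tardiness=max(0,22-22)=0
  Job 5: p=2, d=29, C=24, tardiness=max(0,24-29)=0
Total tardiness = 0

0


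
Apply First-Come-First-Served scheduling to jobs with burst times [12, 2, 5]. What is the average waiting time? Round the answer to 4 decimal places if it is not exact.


FCFS order (as given): [12, 2, 5]
Waiting times:
  Job 1: wait = 0
  Job 2: wait = 12
  Job 3: wait = 14
Sum of waiting times = 26
Average waiting time = 26/3 = 8.6667

8.6667


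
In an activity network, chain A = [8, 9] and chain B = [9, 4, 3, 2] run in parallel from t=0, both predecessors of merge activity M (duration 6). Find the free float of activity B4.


ES(B4) = sum of predecessors on chain B = 16
EF(B4) = ES + duration = 16 + 2 = 18
Successor of B4 is M. ES(M) = max(sum(A), sum(B)) = max(17, 18) = 18
Free float = ES(successor) - EF(current) = 18 - 18 = 0

0


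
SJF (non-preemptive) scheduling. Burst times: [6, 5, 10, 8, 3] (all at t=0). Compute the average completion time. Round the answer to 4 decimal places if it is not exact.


SJF order (ascending): [3, 5, 6, 8, 10]
Completion times:
  Job 1: burst=3, C=3
  Job 2: burst=5, C=8
  Job 3: burst=6, C=14
  Job 4: burst=8, C=22
  Job 5: burst=10, C=32
Average completion = 79/5 = 15.8

15.8


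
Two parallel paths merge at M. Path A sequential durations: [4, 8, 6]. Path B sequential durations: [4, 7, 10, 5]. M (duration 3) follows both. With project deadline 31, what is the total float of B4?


Forward pass: ES(B4) = sum of predecessors on chain B = 21
EF = ES + duration = 21 + 5 = 26
Backward pass: LF(M) = deadline = 31; LS(M) = 31 - 3 = 28
LF(B4) = LS(M) - sum(successors on chain B) = 28 - 0 = 28
LS = LF - duration = 28 - 5 = 23
Total float = LS - ES = 23 - 21 = 2

2


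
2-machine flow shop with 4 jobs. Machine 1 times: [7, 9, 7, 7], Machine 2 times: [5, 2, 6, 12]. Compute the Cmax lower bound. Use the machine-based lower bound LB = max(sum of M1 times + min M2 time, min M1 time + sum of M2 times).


LB1 = sum(M1 times) + min(M2 times) = 30 + 2 = 32
LB2 = min(M1 times) + sum(M2 times) = 7 + 25 = 32
Lower bound = max(LB1, LB2) = max(32, 32) = 32

32


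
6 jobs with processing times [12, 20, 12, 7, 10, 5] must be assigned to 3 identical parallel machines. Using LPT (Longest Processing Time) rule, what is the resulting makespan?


Sort jobs in decreasing order (LPT): [20, 12, 12, 10, 7, 5]
Assign each job to the least loaded machine:
  Machine 1: jobs [20], load = 20
  Machine 2: jobs [12, 10], load = 22
  Machine 3: jobs [12, 7, 5], load = 24
Makespan = max load = 24

24


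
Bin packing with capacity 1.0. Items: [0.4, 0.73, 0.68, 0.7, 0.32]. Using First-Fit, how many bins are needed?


Place items sequentially using First-Fit:
  Item 0.4 -> new Bin 1
  Item 0.73 -> new Bin 2
  Item 0.68 -> new Bin 3
  Item 0.7 -> new Bin 4
  Item 0.32 -> Bin 1 (now 0.72)
Total bins used = 4

4


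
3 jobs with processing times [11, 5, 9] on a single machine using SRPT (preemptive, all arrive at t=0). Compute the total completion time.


Since all jobs arrive at t=0, SRPT equals SPT ordering.
SPT order: [5, 9, 11]
Completion times:
  Job 1: p=5, C=5
  Job 2: p=9, C=14
  Job 3: p=11, C=25
Total completion time = 5 + 14 + 25 = 44

44


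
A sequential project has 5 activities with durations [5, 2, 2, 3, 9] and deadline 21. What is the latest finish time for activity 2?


LF(activity 2) = deadline - sum of successor durations
Successors: activities 3 through 5 with durations [2, 3, 9]
Sum of successor durations = 14
LF = 21 - 14 = 7

7


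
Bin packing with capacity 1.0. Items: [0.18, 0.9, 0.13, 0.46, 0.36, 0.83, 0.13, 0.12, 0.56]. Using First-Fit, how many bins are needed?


Place items sequentially using First-Fit:
  Item 0.18 -> new Bin 1
  Item 0.9 -> new Bin 2
  Item 0.13 -> Bin 1 (now 0.31)
  Item 0.46 -> Bin 1 (now 0.77)
  Item 0.36 -> new Bin 3
  Item 0.83 -> new Bin 4
  Item 0.13 -> Bin 1 (now 0.9)
  Item 0.12 -> Bin 3 (now 0.48)
  Item 0.56 -> new Bin 5
Total bins used = 5

5


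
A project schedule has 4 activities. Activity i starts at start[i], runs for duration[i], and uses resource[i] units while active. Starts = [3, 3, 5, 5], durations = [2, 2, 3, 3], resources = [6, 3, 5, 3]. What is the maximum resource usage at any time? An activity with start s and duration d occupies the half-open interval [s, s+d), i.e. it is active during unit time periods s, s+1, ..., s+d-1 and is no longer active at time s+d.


Each activity i is active on [start_i, start_i + duration_i).
Compute total resource usage per time slot:
  t=0: active resources = [], total = 0
  t=1: active resources = [], total = 0
  t=2: active resources = [], total = 0
  t=3: active resources = [6, 3], total = 9
  t=4: active resources = [6, 3], total = 9
  t=5: active resources = [5, 3], total = 8
  t=6: active resources = [5, 3], total = 8
  t=7: active resources = [5, 3], total = 8
Peak resource demand = 9

9


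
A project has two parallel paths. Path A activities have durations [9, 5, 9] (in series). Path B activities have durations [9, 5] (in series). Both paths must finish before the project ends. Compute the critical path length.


Path A total = 9 + 5 + 9 = 23
Path B total = 9 + 5 = 14
Critical path = longest path = max(23, 14) = 23

23


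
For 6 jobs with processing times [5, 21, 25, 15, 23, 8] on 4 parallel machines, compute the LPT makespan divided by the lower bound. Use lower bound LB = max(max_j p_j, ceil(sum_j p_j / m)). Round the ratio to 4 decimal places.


LPT order: [25, 23, 21, 15, 8, 5]
Machine loads after assignment: [25, 23, 26, 23]
LPT makespan = 26
Lower bound = max(max_job, ceil(total/4)) = max(25, 25) = 25
Ratio = 26 / 25 = 1.04

1.04


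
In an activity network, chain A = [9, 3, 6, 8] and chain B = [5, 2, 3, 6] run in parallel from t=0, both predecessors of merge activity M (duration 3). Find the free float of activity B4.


ES(B4) = sum of predecessors on chain B = 10
EF(B4) = ES + duration = 10 + 6 = 16
Successor of B4 is M. ES(M) = max(sum(A), sum(B)) = max(26, 16) = 26
Free float = ES(successor) - EF(current) = 26 - 16 = 10

10


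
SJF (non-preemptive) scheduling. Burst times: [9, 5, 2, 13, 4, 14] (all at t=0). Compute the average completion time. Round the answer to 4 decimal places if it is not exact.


SJF order (ascending): [2, 4, 5, 9, 13, 14]
Completion times:
  Job 1: burst=2, C=2
  Job 2: burst=4, C=6
  Job 3: burst=5, C=11
  Job 4: burst=9, C=20
  Job 5: burst=13, C=33
  Job 6: burst=14, C=47
Average completion = 119/6 = 19.8333

19.8333


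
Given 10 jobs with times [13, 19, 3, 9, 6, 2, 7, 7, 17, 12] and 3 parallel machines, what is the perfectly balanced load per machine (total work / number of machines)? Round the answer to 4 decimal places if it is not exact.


Total processing time = 13 + 19 + 3 + 9 + 6 + 2 + 7 + 7 + 17 + 12 = 95
Number of machines = 3
Ideal balanced load = 95 / 3 = 31.6667

31.6667


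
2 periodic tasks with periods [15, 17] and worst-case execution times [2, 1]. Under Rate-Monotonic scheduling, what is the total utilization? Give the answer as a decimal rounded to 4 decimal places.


Compute individual utilizations (exact fractions):
  Task 1: C/T = 2/15 (approx. 0.1333)
  Task 2: C/T = 1/17 (approx. 0.0588)
Total utilization U = 2/15 + 1/17 = 49/255
Rounded to 4 decimal places: U = 0.1922
RM (Liu & Layland) bound for 2 tasks = 0.828427; compare with U = 49/255 (approx. 0.192157)
U <= bound, so schedulable by RM sufficient condition.

0.1922


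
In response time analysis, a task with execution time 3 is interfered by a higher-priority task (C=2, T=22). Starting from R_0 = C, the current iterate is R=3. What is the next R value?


R_next = C + ceil(R_prev / T_hp) * C_hp
ceil(3 / 22) = ceil(0.1364) = 1
Interference = 1 * 2 = 2
R_next = 3 + 2 = 5

5


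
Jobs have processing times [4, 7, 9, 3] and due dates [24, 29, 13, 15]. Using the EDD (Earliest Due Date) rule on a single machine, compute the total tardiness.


Sort by due date (EDD order): [(9, 13), (3, 15), (4, 24), (7, 29)]
Compute completion times and tardiness:
  Job 1: p=9, d=13, C=9, tardiness=max(0,9-13)=0
  Job 2: p=3, d=15, C=12, tardiness=max(0,12-15)=0
  Job 3: p=4, d=24, C=16, tardiness=max(0,16-24)=0
  Job 4: p=7, d=29, C=23, tardiness=max(0,23-29)=0
Total tardiness = 0

0


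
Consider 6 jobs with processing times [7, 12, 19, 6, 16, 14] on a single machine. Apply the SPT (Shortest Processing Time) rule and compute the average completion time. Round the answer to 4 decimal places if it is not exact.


Sort jobs by processing time (SPT order): [6, 7, 12, 14, 16, 19]
Compute completion times sequentially:
  Job 1: processing = 6, completes at 6
  Job 2: processing = 7, completes at 13
  Job 3: processing = 12, completes at 25
  Job 4: processing = 14, completes at 39
  Job 5: processing = 16, completes at 55
  Job 6: processing = 19, completes at 74
Sum of completion times = 212
Average completion time = 212/6 = 35.3333

35.3333


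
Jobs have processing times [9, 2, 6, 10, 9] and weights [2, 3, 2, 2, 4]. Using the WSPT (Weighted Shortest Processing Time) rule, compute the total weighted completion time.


Compute p/w ratios and sort ascending (WSPT): [(2, 3), (9, 4), (6, 2), (9, 2), (10, 2)]
Compute weighted completion times:
  Job (p=2,w=3): C=2, w*C=3*2=6
  Job (p=9,w=4): C=11, w*C=4*11=44
  Job (p=6,w=2): C=17, w*C=2*17=34
  Job (p=9,w=2): C=26, w*C=2*26=52
  Job (p=10,w=2): C=36, w*C=2*36=72
Total weighted completion time = 208

208


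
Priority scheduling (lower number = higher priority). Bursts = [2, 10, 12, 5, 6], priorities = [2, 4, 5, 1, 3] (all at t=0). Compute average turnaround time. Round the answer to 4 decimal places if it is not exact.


Sort by priority (ascending = highest first):
Order: [(1, 5), (2, 2), (3, 6), (4, 10), (5, 12)]
Completion times:
  Priority 1, burst=5, C=5
  Priority 2, burst=2, C=7
  Priority 3, burst=6, C=13
  Priority 4, burst=10, C=23
  Priority 5, burst=12, C=35
Average turnaround = 83/5 = 16.6

16.6


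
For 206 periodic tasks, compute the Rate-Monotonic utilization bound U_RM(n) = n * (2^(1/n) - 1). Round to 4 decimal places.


Compute 2^(1/206) = 1.0033704594
Subtract 1: 1.0033704594 - 1 = 0.0033704594
Multiply by n: 206 * 0.0033704594 = 0.6943146364
Round to 4 dp: 0.6943

0.6943


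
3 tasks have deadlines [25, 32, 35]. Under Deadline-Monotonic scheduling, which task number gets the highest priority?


Sort tasks by relative deadline (ascending):
  Task 1: deadline = 25
  Task 2: deadline = 32
  Task 3: deadline = 35
Priority order (highest first): [1, 2, 3]
Highest priority task = 1

1


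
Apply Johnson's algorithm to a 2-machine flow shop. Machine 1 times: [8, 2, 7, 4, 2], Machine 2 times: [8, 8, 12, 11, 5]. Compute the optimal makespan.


Apply Johnson's rule:
  Group 1 (a <= b): [(2, 2, 8), (5, 2, 5), (4, 4, 11), (3, 7, 12), (1, 8, 8)]
  Group 2 (a > b): []
Optimal job order: [2, 5, 4, 3, 1]
Schedule:
  Job 2: M1 done at 2, M2 done at 10
  Job 5: M1 done at 4, M2 done at 15
  Job 4: M1 done at 8, M2 done at 26
  Job 3: M1 done at 15, M2 done at 38
  Job 1: M1 done at 23, M2 done at 46
Makespan = 46

46


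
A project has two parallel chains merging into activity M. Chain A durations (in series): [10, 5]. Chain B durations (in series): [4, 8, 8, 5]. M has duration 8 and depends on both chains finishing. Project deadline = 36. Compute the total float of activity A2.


Forward pass: ES(A2) = sum of predecessors on chain A = 10
EF = ES + duration = 10 + 5 = 15
Backward pass: LF(M) = deadline = 36; LS(M) = 36 - 8 = 28
LF(A2) = LS(M) - sum(successors on chain A) = 28 - 0 = 28
LS = LF - duration = 28 - 5 = 23
Total float = LS - ES = 23 - 10 = 13

13


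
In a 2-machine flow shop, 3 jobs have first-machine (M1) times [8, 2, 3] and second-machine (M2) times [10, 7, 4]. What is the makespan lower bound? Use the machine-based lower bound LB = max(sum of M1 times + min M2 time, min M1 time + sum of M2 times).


LB1 = sum(M1 times) + min(M2 times) = 13 + 4 = 17
LB2 = min(M1 times) + sum(M2 times) = 2 + 21 = 23
Lower bound = max(LB1, LB2) = max(17, 23) = 23

23


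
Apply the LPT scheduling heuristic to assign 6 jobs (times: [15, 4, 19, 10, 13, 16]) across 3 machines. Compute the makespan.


Sort jobs in decreasing order (LPT): [19, 16, 15, 13, 10, 4]
Assign each job to the least loaded machine:
  Machine 1: jobs [19, 4], load = 23
  Machine 2: jobs [16, 10], load = 26
  Machine 3: jobs [15, 13], load = 28
Makespan = max load = 28

28


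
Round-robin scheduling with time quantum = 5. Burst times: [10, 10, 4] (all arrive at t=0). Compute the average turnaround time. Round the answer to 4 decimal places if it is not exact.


Time quantum = 5
Execution trace:
  J1 runs 5 units, time = 5
  J2 runs 5 units, time = 10
  J3 runs 4 units, time = 14
  J1 runs 5 units, time = 19
  J2 runs 5 units, time = 24
Finish times: [19, 24, 14]
Average turnaround = 57/3 = 19.0

19.0


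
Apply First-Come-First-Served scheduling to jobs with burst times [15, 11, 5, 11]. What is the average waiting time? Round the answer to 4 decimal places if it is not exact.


FCFS order (as given): [15, 11, 5, 11]
Waiting times:
  Job 1: wait = 0
  Job 2: wait = 15
  Job 3: wait = 26
  Job 4: wait = 31
Sum of waiting times = 72
Average waiting time = 72/4 = 18.0

18.0


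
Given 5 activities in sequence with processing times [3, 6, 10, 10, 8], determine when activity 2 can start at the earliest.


Activity 2 starts after activities 1 through 1 complete.
Predecessor durations: [3]
ES = 3 = 3

3


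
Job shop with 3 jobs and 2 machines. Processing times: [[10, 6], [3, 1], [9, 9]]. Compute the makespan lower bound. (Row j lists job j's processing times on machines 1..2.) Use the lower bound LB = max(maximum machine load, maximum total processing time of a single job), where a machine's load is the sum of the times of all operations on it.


Machine loads:
  Machine 1: 10 + 3 + 9 = 22
  Machine 2: 6 + 1 + 9 = 16
Max machine load = 22
Job totals:
  Job 1: 16
  Job 2: 4
  Job 3: 18
Max job total = 18
Lower bound = max(22, 18) = 22

22


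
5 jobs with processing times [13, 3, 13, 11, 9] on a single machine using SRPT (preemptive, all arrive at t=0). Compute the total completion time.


Since all jobs arrive at t=0, SRPT equals SPT ordering.
SPT order: [3, 9, 11, 13, 13]
Completion times:
  Job 1: p=3, C=3
  Job 2: p=9, C=12
  Job 3: p=11, C=23
  Job 4: p=13, C=36
  Job 5: p=13, C=49
Total completion time = 3 + 12 + 23 + 36 + 49 = 123

123


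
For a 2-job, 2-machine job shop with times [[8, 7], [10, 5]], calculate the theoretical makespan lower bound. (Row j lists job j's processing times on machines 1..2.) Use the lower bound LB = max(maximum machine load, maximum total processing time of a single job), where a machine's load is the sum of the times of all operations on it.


Machine loads:
  Machine 1: 8 + 10 = 18
  Machine 2: 7 + 5 = 12
Max machine load = 18
Job totals:
  Job 1: 15
  Job 2: 15
Max job total = 15
Lower bound = max(18, 15) = 18

18


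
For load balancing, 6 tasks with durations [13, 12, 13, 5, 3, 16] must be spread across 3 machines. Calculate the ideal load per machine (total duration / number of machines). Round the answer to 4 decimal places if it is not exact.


Total processing time = 13 + 12 + 13 + 5 + 3 + 16 = 62
Number of machines = 3
Ideal balanced load = 62 / 3 = 20.6667

20.6667


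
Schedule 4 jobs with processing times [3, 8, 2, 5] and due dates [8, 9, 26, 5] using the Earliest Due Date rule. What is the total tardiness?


Sort by due date (EDD order): [(5, 5), (3, 8), (8, 9), (2, 26)]
Compute completion times and tardiness:
  Job 1: p=5, d=5, C=5, tardiness=max(0,5-5)=0
  Job 2: p=3, d=8, C=8, tardiness=max(0,8-8)=0
  Job 3: p=8, d=9, C=16, tardiness=max(0,16-9)=7
  Job 4: p=2, d=26, C=18, tardiness=max(0,18-26)=0
Total tardiness = 7

7


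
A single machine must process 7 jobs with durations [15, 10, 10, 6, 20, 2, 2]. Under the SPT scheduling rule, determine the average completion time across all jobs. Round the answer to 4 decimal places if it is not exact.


Sort jobs by processing time (SPT order): [2, 2, 6, 10, 10, 15, 20]
Compute completion times sequentially:
  Job 1: processing = 2, completes at 2
  Job 2: processing = 2, completes at 4
  Job 3: processing = 6, completes at 10
  Job 4: processing = 10, completes at 20
  Job 5: processing = 10, completes at 30
  Job 6: processing = 15, completes at 45
  Job 7: processing = 20, completes at 65
Sum of completion times = 176
Average completion time = 176/7 = 25.1429

25.1429


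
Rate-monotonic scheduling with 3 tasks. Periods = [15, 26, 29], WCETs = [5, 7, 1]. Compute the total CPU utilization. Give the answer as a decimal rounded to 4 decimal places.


Compute individual utilizations (exact fractions):
  Task 1: C/T = 5/15 = 1/3 (approx. 0.3333)
  Task 2: C/T = 7/26 (approx. 0.2692)
  Task 3: C/T = 1/29 (approx. 0.0345)
Total utilization U = 1/3 + 7/26 + 1/29 = 1441/2262
Rounded to 4 decimal places: U = 0.6370
RM (Liu & Layland) bound for 3 tasks = 0.779763; compare with U = 1441/2262 (approx. 0.637047)
U <= bound, so schedulable by RM sufficient condition.

0.6370


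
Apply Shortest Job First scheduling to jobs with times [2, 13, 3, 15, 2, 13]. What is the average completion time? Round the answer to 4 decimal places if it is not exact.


SJF order (ascending): [2, 2, 3, 13, 13, 15]
Completion times:
  Job 1: burst=2, C=2
  Job 2: burst=2, C=4
  Job 3: burst=3, C=7
  Job 4: burst=13, C=20
  Job 5: burst=13, C=33
  Job 6: burst=15, C=48
Average completion = 114/6 = 19.0

19.0


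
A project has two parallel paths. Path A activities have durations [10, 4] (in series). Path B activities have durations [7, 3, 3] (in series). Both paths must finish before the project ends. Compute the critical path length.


Path A total = 10 + 4 = 14
Path B total = 7 + 3 + 3 = 13
Critical path = longest path = max(14, 13) = 14

14


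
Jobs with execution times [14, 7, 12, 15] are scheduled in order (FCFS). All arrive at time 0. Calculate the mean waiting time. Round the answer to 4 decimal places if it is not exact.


FCFS order (as given): [14, 7, 12, 15]
Waiting times:
  Job 1: wait = 0
  Job 2: wait = 14
  Job 3: wait = 21
  Job 4: wait = 33
Sum of waiting times = 68
Average waiting time = 68/4 = 17.0

17.0


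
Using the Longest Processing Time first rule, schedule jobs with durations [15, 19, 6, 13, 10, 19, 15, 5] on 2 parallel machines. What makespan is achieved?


Sort jobs in decreasing order (LPT): [19, 19, 15, 15, 13, 10, 6, 5]
Assign each job to the least loaded machine:
  Machine 1: jobs [19, 15, 13, 5], load = 52
  Machine 2: jobs [19, 15, 10, 6], load = 50
Makespan = max load = 52

52


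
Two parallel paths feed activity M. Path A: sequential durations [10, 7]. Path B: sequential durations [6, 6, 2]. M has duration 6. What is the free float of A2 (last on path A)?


ES(A2) = sum of predecessors on chain A = 10
EF(A2) = ES + duration = 10 + 7 = 17
Successor of A2 is M. ES(M) = max(sum(A), sum(B)) = max(17, 14) = 17
Free float = ES(successor) - EF(current) = 17 - 17 = 0

0


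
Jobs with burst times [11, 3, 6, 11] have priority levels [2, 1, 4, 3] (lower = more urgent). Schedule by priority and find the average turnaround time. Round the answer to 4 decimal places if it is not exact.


Sort by priority (ascending = highest first):
Order: [(1, 3), (2, 11), (3, 11), (4, 6)]
Completion times:
  Priority 1, burst=3, C=3
  Priority 2, burst=11, C=14
  Priority 3, burst=11, C=25
  Priority 4, burst=6, C=31
Average turnaround = 73/4 = 18.25

18.25


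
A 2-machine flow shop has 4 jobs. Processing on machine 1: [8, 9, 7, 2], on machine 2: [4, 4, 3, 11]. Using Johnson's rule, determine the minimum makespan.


Apply Johnson's rule:
  Group 1 (a <= b): [(4, 2, 11)]
  Group 2 (a > b): [(1, 8, 4), (2, 9, 4), (3, 7, 3)]
Optimal job order: [4, 1, 2, 3]
Schedule:
  Job 4: M1 done at 2, M2 done at 13
  Job 1: M1 done at 10, M2 done at 17
  Job 2: M1 done at 19, M2 done at 23
  Job 3: M1 done at 26, M2 done at 29
Makespan = 29

29


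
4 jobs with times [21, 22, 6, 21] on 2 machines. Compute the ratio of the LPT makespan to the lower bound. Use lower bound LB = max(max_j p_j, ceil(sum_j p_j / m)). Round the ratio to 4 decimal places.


LPT order: [22, 21, 21, 6]
Machine loads after assignment: [28, 42]
LPT makespan = 42
Lower bound = max(max_job, ceil(total/2)) = max(22, 35) = 35
Ratio = 42 / 35 = 1.2

1.2


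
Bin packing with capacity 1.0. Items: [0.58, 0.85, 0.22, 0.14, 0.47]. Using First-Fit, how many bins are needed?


Place items sequentially using First-Fit:
  Item 0.58 -> new Bin 1
  Item 0.85 -> new Bin 2
  Item 0.22 -> Bin 1 (now 0.8)
  Item 0.14 -> Bin 1 (now 0.94)
  Item 0.47 -> new Bin 3
Total bins used = 3

3


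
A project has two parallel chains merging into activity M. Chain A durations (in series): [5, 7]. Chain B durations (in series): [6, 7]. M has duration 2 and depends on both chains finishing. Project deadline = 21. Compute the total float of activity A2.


Forward pass: ES(A2) = sum of predecessors on chain A = 5
EF = ES + duration = 5 + 7 = 12
Backward pass: LF(M) = deadline = 21; LS(M) = 21 - 2 = 19
LF(A2) = LS(M) - sum(successors on chain A) = 19 - 0 = 19
LS = LF - duration = 19 - 7 = 12
Total float = LS - ES = 12 - 5 = 7

7


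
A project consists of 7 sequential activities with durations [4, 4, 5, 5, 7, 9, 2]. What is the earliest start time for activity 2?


Activity 2 starts after activities 1 through 1 complete.
Predecessor durations: [4]
ES = 4 = 4

4


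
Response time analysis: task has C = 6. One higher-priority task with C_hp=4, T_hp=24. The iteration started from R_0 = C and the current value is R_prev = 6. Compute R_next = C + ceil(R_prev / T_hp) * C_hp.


R_next = C + ceil(R_prev / T_hp) * C_hp
ceil(6 / 24) = ceil(0.25) = 1
Interference = 1 * 4 = 4
R_next = 6 + 4 = 10

10


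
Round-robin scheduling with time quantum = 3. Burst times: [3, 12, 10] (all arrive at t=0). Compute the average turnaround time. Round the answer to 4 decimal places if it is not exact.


Time quantum = 3
Execution trace:
  J1 runs 3 units, time = 3
  J2 runs 3 units, time = 6
  J3 runs 3 units, time = 9
  J2 runs 3 units, time = 12
  J3 runs 3 units, time = 15
  J2 runs 3 units, time = 18
  J3 runs 3 units, time = 21
  J2 runs 3 units, time = 24
  J3 runs 1 units, time = 25
Finish times: [3, 24, 25]
Average turnaround = 52/3 = 17.3333

17.3333


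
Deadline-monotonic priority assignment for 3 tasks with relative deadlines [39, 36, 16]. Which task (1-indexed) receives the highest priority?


Sort tasks by relative deadline (ascending):
  Task 3: deadline = 16
  Task 2: deadline = 36
  Task 1: deadline = 39
Priority order (highest first): [3, 2, 1]
Highest priority task = 3

3


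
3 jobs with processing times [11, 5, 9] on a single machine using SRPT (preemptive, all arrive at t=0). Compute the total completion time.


Since all jobs arrive at t=0, SRPT equals SPT ordering.
SPT order: [5, 9, 11]
Completion times:
  Job 1: p=5, C=5
  Job 2: p=9, C=14
  Job 3: p=11, C=25
Total completion time = 5 + 14 + 25 = 44

44


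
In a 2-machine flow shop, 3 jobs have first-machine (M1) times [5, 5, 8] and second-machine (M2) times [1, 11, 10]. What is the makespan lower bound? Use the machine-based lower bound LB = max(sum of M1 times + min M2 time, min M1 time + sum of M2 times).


LB1 = sum(M1 times) + min(M2 times) = 18 + 1 = 19
LB2 = min(M1 times) + sum(M2 times) = 5 + 22 = 27
Lower bound = max(LB1, LB2) = max(19, 27) = 27

27


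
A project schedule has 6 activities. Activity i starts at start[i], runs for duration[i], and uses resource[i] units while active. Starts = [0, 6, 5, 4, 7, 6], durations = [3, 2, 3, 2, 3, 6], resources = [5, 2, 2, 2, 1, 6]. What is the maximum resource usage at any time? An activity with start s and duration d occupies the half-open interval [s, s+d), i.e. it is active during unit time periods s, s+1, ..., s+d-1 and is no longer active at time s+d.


Each activity i is active on [start_i, start_i + duration_i).
Compute total resource usage per time slot:
  t=0: active resources = [5], total = 5
  t=1: active resources = [5], total = 5
  t=2: active resources = [5], total = 5
  t=3: active resources = [], total = 0
  t=4: active resources = [2], total = 2
  t=5: active resources = [2, 2], total = 4
  t=6: active resources = [2, 2, 6], total = 10
  t=7: active resources = [2, 2, 1, 6], total = 11
  t=8: active resources = [1, 6], total = 7
  t=9: active resources = [1, 6], total = 7
  t=10: active resources = [6], total = 6
  t=11: active resources = [6], total = 6
Peak resource demand = 11

11


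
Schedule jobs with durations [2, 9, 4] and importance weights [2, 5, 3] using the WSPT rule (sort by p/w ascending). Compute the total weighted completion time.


Compute p/w ratios and sort ascending (WSPT): [(2, 2), (4, 3), (9, 5)]
Compute weighted completion times:
  Job (p=2,w=2): C=2, w*C=2*2=4
  Job (p=4,w=3): C=6, w*C=3*6=18
  Job (p=9,w=5): C=15, w*C=5*15=75
Total weighted completion time = 97

97


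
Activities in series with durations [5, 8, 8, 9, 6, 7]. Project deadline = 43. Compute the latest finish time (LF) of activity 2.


LF(activity 2) = deadline - sum of successor durations
Successors: activities 3 through 6 with durations [8, 9, 6, 7]
Sum of successor durations = 30
LF = 43 - 30 = 13

13


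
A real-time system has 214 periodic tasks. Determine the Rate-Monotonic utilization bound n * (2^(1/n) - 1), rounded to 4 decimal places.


Compute 2^(1/214) = 1.0032442568
Subtract 1: 1.0032442568 - 1 = 0.0032442568
Multiply by n: 214 * 0.0032442568 = 0.6942709552
Round to 4 dp: 0.6943

0.6943


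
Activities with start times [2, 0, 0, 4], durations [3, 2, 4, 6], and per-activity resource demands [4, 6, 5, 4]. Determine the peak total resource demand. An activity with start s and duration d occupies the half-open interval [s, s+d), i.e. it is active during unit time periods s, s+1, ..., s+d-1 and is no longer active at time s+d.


Each activity i is active on [start_i, start_i + duration_i).
Compute total resource usage per time slot:
  t=0: active resources = [6, 5], total = 11
  t=1: active resources = [6, 5], total = 11
  t=2: active resources = [4, 5], total = 9
  t=3: active resources = [4, 5], total = 9
  t=4: active resources = [4, 4], total = 8
  t=5: active resources = [4], total = 4
  t=6: active resources = [4], total = 4
  t=7: active resources = [4], total = 4
  t=8: active resources = [4], total = 4
  t=9: active resources = [4], total = 4
Peak resource demand = 11

11


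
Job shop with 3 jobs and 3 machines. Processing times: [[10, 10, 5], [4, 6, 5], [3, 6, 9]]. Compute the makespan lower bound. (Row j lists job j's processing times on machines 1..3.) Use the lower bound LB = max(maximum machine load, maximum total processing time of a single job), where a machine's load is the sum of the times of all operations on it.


Machine loads:
  Machine 1: 10 + 4 + 3 = 17
  Machine 2: 10 + 6 + 6 = 22
  Machine 3: 5 + 5 + 9 = 19
Max machine load = 22
Job totals:
  Job 1: 25
  Job 2: 15
  Job 3: 18
Max job total = 25
Lower bound = max(22, 25) = 25

25


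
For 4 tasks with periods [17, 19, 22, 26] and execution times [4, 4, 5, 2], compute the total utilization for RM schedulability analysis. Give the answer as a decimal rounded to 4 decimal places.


Compute individual utilizations (exact fractions):
  Task 1: C/T = 4/17 (approx. 0.2353)
  Task 2: C/T = 4/19 (approx. 0.2105)
  Task 3: C/T = 5/22 (approx. 0.2273)
  Task 4: C/T = 2/26 = 1/13 (approx. 0.0769)
Total utilization U = 4/17 + 4/19 + 5/22 + 1/13 = 69285/92378
Rounded to 4 decimal places: U = 0.7500
RM (Liu & Layland) bound for 4 tasks = 0.756828; compare with U = 69285/92378 (approx. 0.750016)
U <= bound, so schedulable by RM sufficient condition.

0.7500


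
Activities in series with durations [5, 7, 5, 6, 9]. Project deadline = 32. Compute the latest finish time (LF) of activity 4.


LF(activity 4) = deadline - sum of successor durations
Successors: activities 5 through 5 with durations [9]
Sum of successor durations = 9
LF = 32 - 9 = 23

23


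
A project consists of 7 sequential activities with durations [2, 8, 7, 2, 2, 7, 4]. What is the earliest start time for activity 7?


Activity 7 starts after activities 1 through 6 complete.
Predecessor durations: [2, 8, 7, 2, 2, 7]
ES = 2 + 8 + 7 + 2 + 2 + 7 = 28

28


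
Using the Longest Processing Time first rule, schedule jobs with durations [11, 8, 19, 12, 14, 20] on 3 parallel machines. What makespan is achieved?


Sort jobs in decreasing order (LPT): [20, 19, 14, 12, 11, 8]
Assign each job to the least loaded machine:
  Machine 1: jobs [20, 8], load = 28
  Machine 2: jobs [19, 11], load = 30
  Machine 3: jobs [14, 12], load = 26
Makespan = max load = 30

30


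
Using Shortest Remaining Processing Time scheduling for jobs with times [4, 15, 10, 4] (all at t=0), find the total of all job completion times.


Since all jobs arrive at t=0, SRPT equals SPT ordering.
SPT order: [4, 4, 10, 15]
Completion times:
  Job 1: p=4, C=4
  Job 2: p=4, C=8
  Job 3: p=10, C=18
  Job 4: p=15, C=33
Total completion time = 4 + 8 + 18 + 33 = 63

63


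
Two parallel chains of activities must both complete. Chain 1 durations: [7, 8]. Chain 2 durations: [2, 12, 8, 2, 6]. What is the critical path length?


Path A total = 7 + 8 = 15
Path B total = 2 + 12 + 8 + 2 + 6 = 30
Critical path = longest path = max(15, 30) = 30

30


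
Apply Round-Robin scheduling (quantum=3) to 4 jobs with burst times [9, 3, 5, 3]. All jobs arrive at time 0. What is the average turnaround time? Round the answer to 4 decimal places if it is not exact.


Time quantum = 3
Execution trace:
  J1 runs 3 units, time = 3
  J2 runs 3 units, time = 6
  J3 runs 3 units, time = 9
  J4 runs 3 units, time = 12
  J1 runs 3 units, time = 15
  J3 runs 2 units, time = 17
  J1 runs 3 units, time = 20
Finish times: [20, 6, 17, 12]
Average turnaround = 55/4 = 13.75

13.75


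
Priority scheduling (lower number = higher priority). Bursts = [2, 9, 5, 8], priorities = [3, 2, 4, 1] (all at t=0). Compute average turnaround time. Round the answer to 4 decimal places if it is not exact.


Sort by priority (ascending = highest first):
Order: [(1, 8), (2, 9), (3, 2), (4, 5)]
Completion times:
  Priority 1, burst=8, C=8
  Priority 2, burst=9, C=17
  Priority 3, burst=2, C=19
  Priority 4, burst=5, C=24
Average turnaround = 68/4 = 17.0

17.0


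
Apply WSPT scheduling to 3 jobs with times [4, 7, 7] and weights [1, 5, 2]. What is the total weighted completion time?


Compute p/w ratios and sort ascending (WSPT): [(7, 5), (7, 2), (4, 1)]
Compute weighted completion times:
  Job (p=7,w=5): C=7, w*C=5*7=35
  Job (p=7,w=2): C=14, w*C=2*14=28
  Job (p=4,w=1): C=18, w*C=1*18=18
Total weighted completion time = 81

81


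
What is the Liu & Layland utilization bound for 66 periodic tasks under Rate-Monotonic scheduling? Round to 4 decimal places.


Compute 2^(1/66) = 1.0105575720
Subtract 1: 1.0105575720 - 1 = 0.0105575720
Multiply by n: 66 * 0.0105575720 = 0.6967997520
Round to 4 dp: 0.6968

0.6968


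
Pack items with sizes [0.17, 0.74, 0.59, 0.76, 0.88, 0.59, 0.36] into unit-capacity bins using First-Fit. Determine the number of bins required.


Place items sequentially using First-Fit:
  Item 0.17 -> new Bin 1
  Item 0.74 -> Bin 1 (now 0.91)
  Item 0.59 -> new Bin 2
  Item 0.76 -> new Bin 3
  Item 0.88 -> new Bin 4
  Item 0.59 -> new Bin 5
  Item 0.36 -> Bin 2 (now 0.95)
Total bins used = 5

5


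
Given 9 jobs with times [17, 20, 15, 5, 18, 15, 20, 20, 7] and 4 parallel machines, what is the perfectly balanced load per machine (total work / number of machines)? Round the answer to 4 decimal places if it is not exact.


Total processing time = 17 + 20 + 15 + 5 + 18 + 15 + 20 + 20 + 7 = 137
Number of machines = 4
Ideal balanced load = 137 / 4 = 34.25

34.25


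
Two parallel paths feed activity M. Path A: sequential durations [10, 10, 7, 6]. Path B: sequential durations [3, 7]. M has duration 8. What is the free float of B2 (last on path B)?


ES(B2) = sum of predecessors on chain B = 3
EF(B2) = ES + duration = 3 + 7 = 10
Successor of B2 is M. ES(M) = max(sum(A), sum(B)) = max(33, 10) = 33
Free float = ES(successor) - EF(current) = 33 - 10 = 23

23


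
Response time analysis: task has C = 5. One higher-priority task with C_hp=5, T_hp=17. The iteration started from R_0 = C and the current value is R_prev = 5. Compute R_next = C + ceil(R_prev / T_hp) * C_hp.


R_next = C + ceil(R_prev / T_hp) * C_hp
ceil(5 / 17) = ceil(0.2941) = 1
Interference = 1 * 5 = 5
R_next = 5 + 5 = 10

10


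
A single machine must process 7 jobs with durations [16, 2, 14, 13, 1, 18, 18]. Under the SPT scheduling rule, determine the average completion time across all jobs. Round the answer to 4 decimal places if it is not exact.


Sort jobs by processing time (SPT order): [1, 2, 13, 14, 16, 18, 18]
Compute completion times sequentially:
  Job 1: processing = 1, completes at 1
  Job 2: processing = 2, completes at 3
  Job 3: processing = 13, completes at 16
  Job 4: processing = 14, completes at 30
  Job 5: processing = 16, completes at 46
  Job 6: processing = 18, completes at 64
  Job 7: processing = 18, completes at 82
Sum of completion times = 242
Average completion time = 242/7 = 34.5714

34.5714


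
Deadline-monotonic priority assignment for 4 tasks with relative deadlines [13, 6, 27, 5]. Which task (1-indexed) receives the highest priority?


Sort tasks by relative deadline (ascending):
  Task 4: deadline = 5
  Task 2: deadline = 6
  Task 1: deadline = 13
  Task 3: deadline = 27
Priority order (highest first): [4, 2, 1, 3]
Highest priority task = 4

4


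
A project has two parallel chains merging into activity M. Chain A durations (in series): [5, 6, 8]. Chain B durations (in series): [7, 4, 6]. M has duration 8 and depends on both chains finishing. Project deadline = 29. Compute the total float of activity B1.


Forward pass: ES(B1) = sum of predecessors on chain B = 0
EF = ES + duration = 0 + 7 = 7
Backward pass: LF(M) = deadline = 29; LS(M) = 29 - 8 = 21
LF(B1) = LS(M) - sum(successors on chain B) = 21 - 10 = 11
LS = LF - duration = 11 - 7 = 4
Total float = LS - ES = 4 - 0 = 4

4


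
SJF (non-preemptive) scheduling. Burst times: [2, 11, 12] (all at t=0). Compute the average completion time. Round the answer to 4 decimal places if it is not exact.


SJF order (ascending): [2, 11, 12]
Completion times:
  Job 1: burst=2, C=2
  Job 2: burst=11, C=13
  Job 3: burst=12, C=25
Average completion = 40/3 = 13.3333

13.3333


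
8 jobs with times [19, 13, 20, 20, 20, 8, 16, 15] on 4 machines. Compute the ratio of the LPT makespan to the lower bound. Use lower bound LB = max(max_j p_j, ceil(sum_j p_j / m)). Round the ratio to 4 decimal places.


LPT order: [20, 20, 20, 19, 16, 15, 13, 8]
Machine loads after assignment: [35, 33, 28, 35]
LPT makespan = 35
Lower bound = max(max_job, ceil(total/4)) = max(20, 33) = 33
Ratio = 35 / 33 = 1.0606

1.0606


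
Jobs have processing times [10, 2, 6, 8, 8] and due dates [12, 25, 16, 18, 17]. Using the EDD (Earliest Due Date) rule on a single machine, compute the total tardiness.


Sort by due date (EDD order): [(10, 12), (6, 16), (8, 17), (8, 18), (2, 25)]
Compute completion times and tardiness:
  Job 1: p=10, d=12, C=10, tardiness=max(0,10-12)=0
  Job 2: p=6, d=16, C=16, tardiness=max(0,16-16)=0
  Job 3: p=8, d=17, C=24, tardiness=max(0,24-17)=7
  Job 4: p=8, d=18, C=32, tardiness=max(0,32-18)=14
  Job 5: p=2, d=25, C=34, tardiness=max(0,34-25)=9
Total tardiness = 30

30


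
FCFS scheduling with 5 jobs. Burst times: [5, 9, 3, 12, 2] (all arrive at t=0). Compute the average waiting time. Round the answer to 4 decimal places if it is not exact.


FCFS order (as given): [5, 9, 3, 12, 2]
Waiting times:
  Job 1: wait = 0
  Job 2: wait = 5
  Job 3: wait = 14
  Job 4: wait = 17
  Job 5: wait = 29
Sum of waiting times = 65
Average waiting time = 65/5 = 13.0

13.0


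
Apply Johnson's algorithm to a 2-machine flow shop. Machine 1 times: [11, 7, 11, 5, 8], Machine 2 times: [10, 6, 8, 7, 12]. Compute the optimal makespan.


Apply Johnson's rule:
  Group 1 (a <= b): [(4, 5, 7), (5, 8, 12)]
  Group 2 (a > b): [(1, 11, 10), (3, 11, 8), (2, 7, 6)]
Optimal job order: [4, 5, 1, 3, 2]
Schedule:
  Job 4: M1 done at 5, M2 done at 12
  Job 5: M1 done at 13, M2 done at 25
  Job 1: M1 done at 24, M2 done at 35
  Job 3: M1 done at 35, M2 done at 43
  Job 2: M1 done at 42, M2 done at 49
Makespan = 49

49


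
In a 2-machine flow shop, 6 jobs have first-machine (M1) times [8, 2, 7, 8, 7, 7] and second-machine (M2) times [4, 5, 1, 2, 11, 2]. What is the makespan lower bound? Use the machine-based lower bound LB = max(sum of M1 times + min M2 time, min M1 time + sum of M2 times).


LB1 = sum(M1 times) + min(M2 times) = 39 + 1 = 40
LB2 = min(M1 times) + sum(M2 times) = 2 + 25 = 27
Lower bound = max(LB1, LB2) = max(40, 27) = 40

40


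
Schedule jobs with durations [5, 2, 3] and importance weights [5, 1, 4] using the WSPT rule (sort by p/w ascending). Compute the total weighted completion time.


Compute p/w ratios and sort ascending (WSPT): [(3, 4), (5, 5), (2, 1)]
Compute weighted completion times:
  Job (p=3,w=4): C=3, w*C=4*3=12
  Job (p=5,w=5): C=8, w*C=5*8=40
  Job (p=2,w=1): C=10, w*C=1*10=10
Total weighted completion time = 62

62


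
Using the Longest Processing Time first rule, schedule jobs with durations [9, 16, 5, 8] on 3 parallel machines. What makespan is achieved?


Sort jobs in decreasing order (LPT): [16, 9, 8, 5]
Assign each job to the least loaded machine:
  Machine 1: jobs [16], load = 16
  Machine 2: jobs [9], load = 9
  Machine 3: jobs [8, 5], load = 13
Makespan = max load = 16

16


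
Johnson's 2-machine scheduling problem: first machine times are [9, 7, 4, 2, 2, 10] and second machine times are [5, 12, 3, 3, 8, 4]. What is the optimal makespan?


Apply Johnson's rule:
  Group 1 (a <= b): [(4, 2, 3), (5, 2, 8), (2, 7, 12)]
  Group 2 (a > b): [(1, 9, 5), (6, 10, 4), (3, 4, 3)]
Optimal job order: [4, 5, 2, 1, 6, 3]
Schedule:
  Job 4: M1 done at 2, M2 done at 5
  Job 5: M1 done at 4, M2 done at 13
  Job 2: M1 done at 11, M2 done at 25
  Job 1: M1 done at 20, M2 done at 30
  Job 6: M1 done at 30, M2 done at 34
  Job 3: M1 done at 34, M2 done at 37
Makespan = 37

37
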